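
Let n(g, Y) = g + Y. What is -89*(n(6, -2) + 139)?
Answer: -12727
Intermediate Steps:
n(g, Y) = Y + g
-89*(n(6, -2) + 139) = -89*((-2 + 6) + 139) = -89*(4 + 139) = -89*143 = -12727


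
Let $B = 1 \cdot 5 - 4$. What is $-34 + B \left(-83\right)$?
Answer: $-117$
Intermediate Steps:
$B = 1$ ($B = 5 - 4 = 1$)
$-34 + B \left(-83\right) = -34 + 1 \left(-83\right) = -34 - 83 = -117$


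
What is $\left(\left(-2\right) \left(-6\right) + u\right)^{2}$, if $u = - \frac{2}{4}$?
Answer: $\frac{529}{4} \approx 132.25$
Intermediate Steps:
$u = - \frac{1}{2}$ ($u = \left(-2\right) \frac{1}{4} = - \frac{1}{2} \approx -0.5$)
$\left(\left(-2\right) \left(-6\right) + u\right)^{2} = \left(\left(-2\right) \left(-6\right) - \frac{1}{2}\right)^{2} = \left(12 - \frac{1}{2}\right)^{2} = \left(\frac{23}{2}\right)^{2} = \frac{529}{4}$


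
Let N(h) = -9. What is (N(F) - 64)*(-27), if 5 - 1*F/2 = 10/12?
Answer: 1971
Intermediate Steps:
F = 25/3 (F = 10 - 20/12 = 10 - 2*5/6 = 10 - 5/3 = 25/3 ≈ 8.3333)
(N(F) - 64)*(-27) = (-9 - 64)*(-27) = -73*(-27) = 1971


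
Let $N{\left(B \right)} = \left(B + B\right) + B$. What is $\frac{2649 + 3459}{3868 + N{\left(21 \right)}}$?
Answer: $\frac{6108}{3931} \approx 1.5538$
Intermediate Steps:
$N{\left(B \right)} = 3 B$ ($N{\left(B \right)} = 2 B + B = 3 B$)
$\frac{2649 + 3459}{3868 + N{\left(21 \right)}} = \frac{2649 + 3459}{3868 + 3 \cdot 21} = \frac{6108}{3868 + 63} = \frac{6108}{3931}$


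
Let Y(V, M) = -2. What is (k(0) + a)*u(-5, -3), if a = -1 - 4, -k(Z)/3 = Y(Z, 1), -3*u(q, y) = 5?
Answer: -5/3 ≈ -1.6667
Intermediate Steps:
u(q, y) = -5/3 (u(q, y) = -1/3*5 = -5/3)
k(Z) = 6 (k(Z) = -3*(-2) = 6)
a = -5
(k(0) + a)*u(-5, -3) = (6 - 5)*(-5/3) = 1*(-5/3) = -5/3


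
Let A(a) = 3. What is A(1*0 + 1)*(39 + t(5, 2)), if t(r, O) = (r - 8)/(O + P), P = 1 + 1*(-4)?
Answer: 126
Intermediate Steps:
P = -3 (P = 1 - 4 = -3)
t(r, O) = (-8 + r)/(-3 + O) (t(r, O) = (r - 8)/(O - 3) = (-8 + r)/(-3 + O))
A(1*0 + 1)*(39 + t(5, 2)) = 3*(39 + (-8 + 5)/(-3 + 2)) = 3*(39 - 3/(-1)) = 3*(39 - 1*(-3)) = 3*(39 + 3) = 3*42 = 126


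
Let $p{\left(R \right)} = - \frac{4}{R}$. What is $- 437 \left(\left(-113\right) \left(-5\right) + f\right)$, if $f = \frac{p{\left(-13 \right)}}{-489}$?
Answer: $- \frac{1569573337}{6357} \approx -2.469 \cdot 10^{5}$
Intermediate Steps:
$f = - \frac{4}{6357}$ ($f = \frac{\left(-4\right) \frac{1}{-13}}{-489} = \left(-4\right) \left(- \frac{1}{13}\right) \left(- \frac{1}{489}\right) = \frac{4}{13} \left(- \frac{1}{489}\right) = - \frac{4}{6357} \approx -0.00062923$)
$- 437 \left(\left(-113\right) \left(-5\right) + f\right) = - 437 \left(\left(-113\right) \left(-5\right) - \frac{4}{6357}\right) = - 437 \left(565 - \frac{4}{6357}\right) = \left(-437\right) \frac{3591701}{6357} = - \frac{1569573337}{6357}$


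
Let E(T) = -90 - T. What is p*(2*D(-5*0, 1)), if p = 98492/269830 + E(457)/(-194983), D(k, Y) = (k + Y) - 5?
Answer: -77407450584/26306131445 ≈ -2.9426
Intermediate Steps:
D(k, Y) = -5 + Y + k (D(k, Y) = (Y + k) - 5 = -5 + Y + k)
p = 9675931323/26306131445 (p = 98492/269830 + (-90 - 1*457)/(-194983) = 98492*(1/269830) + (-90 - 457)*(-1/194983) = 49246/134915 - 547*(-1/194983) = 49246/134915 + 547/194983 = 9675931323/26306131445 ≈ 0.36782)
p*(2*D(-5*0, 1)) = 9675931323*(2*(-5 + 1 - 5*0))/26306131445 = 9675931323*(2*(-5 + 1 + 0))/26306131445 = 9675931323*(2*(-4))/26306131445 = (9675931323/26306131445)*(-8) = -77407450584/26306131445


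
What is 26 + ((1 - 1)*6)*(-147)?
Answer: 26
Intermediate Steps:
26 + ((1 - 1)*6)*(-147) = 26 + (0*6)*(-147) = 26 + 0*(-147) = 26 + 0 = 26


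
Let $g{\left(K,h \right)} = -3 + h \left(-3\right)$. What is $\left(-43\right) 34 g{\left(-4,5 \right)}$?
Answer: $26316$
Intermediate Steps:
$g{\left(K,h \right)} = -3 - 3 h$
$\left(-43\right) 34 g{\left(-4,5 \right)} = \left(-43\right) 34 \left(-3 - 15\right) = - 1462 \left(-3 - 15\right) = \left(-1462\right) \left(-18\right) = 26316$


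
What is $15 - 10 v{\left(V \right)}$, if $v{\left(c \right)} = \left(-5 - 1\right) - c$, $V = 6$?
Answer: $135$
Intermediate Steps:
$v{\left(c \right)} = -6 - c$ ($v{\left(c \right)} = \left(-5 - 1\right) - c = -6 - c$)
$15 - 10 v{\left(V \right)} = 15 - 10 \left(-6 - 6\right) = 15 - -120 = 15 + 120 = 135$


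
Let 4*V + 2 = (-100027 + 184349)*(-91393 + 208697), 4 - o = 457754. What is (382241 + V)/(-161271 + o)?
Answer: -380493725/95234 ≈ -3995.4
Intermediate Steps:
o = -457750 (o = 4 - 1*457754 = 4 - 457754 = -457750)
V = 4945653943/2 (V = -½ + ((-100027 + 184349)*(-91393 + 208697))/4 = -½ + (84322*117304)/4 = -½ + (¼)*9891307888 = -½ + 2472826972 = 4945653943/2 ≈ 2.4728e+9)
(382241 + V)/(-161271 + o) = (382241 + 4945653943/2)/(-161271 - 457750) = (4946418425/2)/(-619021) = (4946418425/2)*(-1/619021) = -380493725/95234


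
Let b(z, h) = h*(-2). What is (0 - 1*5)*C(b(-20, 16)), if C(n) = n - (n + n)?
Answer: -160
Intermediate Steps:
b(z, h) = -2*h
C(n) = -n (C(n) = n - 2*n = -n)
(0 - 1*5)*C(b(-20, 16)) = (0 - 1*5)*(-(-2)*16) = (0 - 5)*(-1*(-32)) = -5*32 = -160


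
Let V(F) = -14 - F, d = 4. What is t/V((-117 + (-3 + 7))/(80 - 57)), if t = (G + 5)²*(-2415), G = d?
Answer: 4499145/209 ≈ 21527.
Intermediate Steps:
G = 4
t = -195615 (t = (4 + 5)²*(-2415) = 9²*(-2415) = 81*(-2415) = -195615)
t/V((-117 + (-3 + 7))/(80 - 57)) = -195615/(-14 - (-117 + (-3 + 7))/(80 - 57)) = -195615/(-14 - (-117 + 4)/23) = -195615/(-14 - (-113)/23) = -195615/(-14 - 1*(-113/23)) = -195615/(-14 + 113/23) = -195615/(-209/23) = -195615*(-23/209) = 4499145/209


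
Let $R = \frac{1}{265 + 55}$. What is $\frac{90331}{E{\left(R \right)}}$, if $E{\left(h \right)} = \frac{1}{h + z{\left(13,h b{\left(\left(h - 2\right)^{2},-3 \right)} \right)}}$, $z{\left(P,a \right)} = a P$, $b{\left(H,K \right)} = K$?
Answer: $- \frac{1716289}{160} \approx -10727.0$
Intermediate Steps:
$z{\left(P,a \right)} = P a$
$R = \frac{1}{320} \approx 0.003125$
$E{\left(h \right)} = - \frac{1}{38 h}$ ($E{\left(h \right)} = \frac{1}{h + 13 h \left(-3\right)} = \frac{1}{h + 13 \left(- 3 h\right)} = \frac{1}{h - 39 h} = \frac{1}{\left(-38\right) h} = - \frac{1}{38 h}$)
$\frac{90331}{E{\left(R \right)}} = \frac{90331}{\left(- \frac{1}{38}\right) \frac{1}{\frac{1}{320}}} = \frac{90331}{\left(- \frac{1}{38}\right) 320} = \frac{90331}{- \frac{160}{19}} = 90331 \left(- \frac{19}{160}\right) = - \frac{1716289}{160}$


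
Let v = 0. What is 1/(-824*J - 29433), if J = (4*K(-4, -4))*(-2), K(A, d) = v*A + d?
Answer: -1/55801 ≈ -1.7921e-5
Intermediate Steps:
K(A, d) = d (K(A, d) = 0*A + d = 0 + d = d)
J = 32 (J = (4*(-4))*(-2) = -16*(-2) = 32)
1/(-824*J - 29433) = 1/(-824*32 - 29433) = 1/(-26368 - 29433) = 1/(-55801) = -1/55801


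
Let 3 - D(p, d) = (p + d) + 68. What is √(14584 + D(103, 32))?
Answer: 4*√899 ≈ 119.93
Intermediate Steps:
D(p, d) = -65 - d - p (D(p, d) = 3 - ((p + d) + 68) = 3 - ((d + p) + 68) = 3 - (68 + d + p) = 3 + (-68 - d - p) = -65 - d - p)
√(14584 + D(103, 32)) = √(14584 + (-65 - 1*32 - 1*103)) = √(14584 + (-65 - 32 - 103)) = √(14584 - 200) = √14384 = 4*√899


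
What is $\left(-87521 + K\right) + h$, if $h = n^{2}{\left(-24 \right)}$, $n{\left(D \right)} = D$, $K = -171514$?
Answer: $-258459$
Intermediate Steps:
$h = 576$ ($h = \left(-24\right)^{2} = 576$)
$\left(-87521 + K\right) + h = \left(-87521 - 171514\right) + 576 = -259035 + 576 = -258459$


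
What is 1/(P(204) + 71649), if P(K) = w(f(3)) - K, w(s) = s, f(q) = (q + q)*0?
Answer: 1/71445 ≈ 1.3997e-5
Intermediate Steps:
f(q) = 0 (f(q) = (2*q)*0 = 0)
P(K) = -K (P(K) = 0 - K = -K)
1/(P(204) + 71649) = 1/(-1*204 + 71649) = 1/(-204 + 71649) = 1/71445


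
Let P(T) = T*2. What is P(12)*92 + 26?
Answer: 2234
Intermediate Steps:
P(T) = 2*T
P(12)*92 + 26 = (2*12)*92 + 26 = 24*92 + 26 = 2208 + 26 = 2234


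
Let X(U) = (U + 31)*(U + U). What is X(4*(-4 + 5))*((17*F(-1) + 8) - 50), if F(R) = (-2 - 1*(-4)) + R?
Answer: -7000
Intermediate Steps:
F(R) = 2 + R (F(R) = (-2 + 4) + R = 2 + R)
X(U) = 2*U*(31 + U) (X(U) = (31 + U)*(2*U) = 2*U*(31 + U))
X(4*(-4 + 5))*((17*F(-1) + 8) - 50) = (2*(4*(-4 + 5))*(31 + 4*(-4 + 5)))*((17*(2 - 1) + 8) - 50) = (2*(4*1)*(31 + 4*1))*((17*1 + 8) - 50) = (2*4*(31 + 4))*((17 + 8) - 50) = (2*4*35)*(25 - 50) = 280*(-25) = -7000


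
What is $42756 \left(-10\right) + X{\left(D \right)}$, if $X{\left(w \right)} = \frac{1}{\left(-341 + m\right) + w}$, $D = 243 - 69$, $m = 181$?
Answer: $- \frac{5985839}{14} \approx -4.2756 \cdot 10^{5}$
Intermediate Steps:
$D = 174$ ($D = 243 - 69 = 174$)
$X{\left(w \right)} = \frac{1}{-160 + w}$ ($X{\left(w \right)} = \frac{1}{\left(-341 + 181\right) + w} = \frac{1}{-160 + w}$)
$42756 \left(-10\right) + X{\left(D \right)} = 42756 \left(-10\right) + \frac{1}{-160 + 174} = -427560 + \frac{1}{14} = - \frac{5985839}{14}$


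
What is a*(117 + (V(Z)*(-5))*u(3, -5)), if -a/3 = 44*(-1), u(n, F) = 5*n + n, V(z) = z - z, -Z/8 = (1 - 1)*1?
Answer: 15444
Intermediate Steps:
Z = 0 (Z = -8*(1 - 1) = -0 = -8*0 = 0)
V(z) = 0
u(n, F) = 6*n
a = 132 (a = -132*(-1) = -3*(-44) = 132)
a*(117 + (V(Z)*(-5))*u(3, -5)) = 132*(117 + (0*(-5))*(6*3)) = 132*(117 + 0*18) = 132*(117 + 0) = 132*117 = 15444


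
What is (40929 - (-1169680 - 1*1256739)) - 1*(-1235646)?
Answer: 3702994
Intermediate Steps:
(40929 - (-1169680 - 1*1256739)) - 1*(-1235646) = (40929 - (-1169680 - 1256739)) + 1235646 = (40929 - 1*(-2426419)) + 1235646 = (40929 + 2426419) + 1235646 = 2467348 + 1235646 = 3702994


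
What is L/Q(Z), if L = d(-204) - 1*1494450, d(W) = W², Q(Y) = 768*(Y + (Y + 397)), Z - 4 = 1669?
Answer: -242139/479104 ≈ -0.50540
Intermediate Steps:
Z = 1673 (Z = 4 + 1669 = 1673)
Q(Y) = 304896 + 1536*Y (Q(Y) = 768*(Y + (397 + Y)) = 768*(397 + 2*Y) = 304896 + 1536*Y)
L = -1452834 (L = (-204)² - 1*1494450 = 41616 - 1494450 = -1452834)
L/Q(Z) = -1452834/(304896 + 1536*1673) = -1452834/(304896 + 2569728) = -1452834/2874624 = -1452834*1/2874624 = -242139/479104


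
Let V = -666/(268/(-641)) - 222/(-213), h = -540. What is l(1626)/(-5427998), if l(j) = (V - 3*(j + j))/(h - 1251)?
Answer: -77653505/92490773592852 ≈ -8.3958e-7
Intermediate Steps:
V = 15165079/9514 (V = -666/(268*(-1/641)) - 222*(-1/213) = -666/(-268/641) + 74/71 = -666*(-641/268) + 74/71 = 213453/134 + 74/71 = 15165079/9514 ≈ 1594.0)
l(j) = -15165079/17039574 + 2*j/597 (l(j) = (15165079/9514 - 3*(j + j))/(-540 - 1251) = (15165079/9514 - 6*j)/(-1791) = (15165079/9514 - 6*j)*(-1/1791) = -15165079/17039574 + 2*j/597)
l(1626)/(-5427998) = (-15165079/17039574 + (2/597)*1626)/(-5427998) = (-15165079/17039574 + 1084/199)*(-1/5427998) = (77653505/17039574)*(-1/5427998) = -77653505/92490773592852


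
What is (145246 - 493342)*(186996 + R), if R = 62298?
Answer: -86778244224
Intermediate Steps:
(145246 - 493342)*(186996 + R) = (145246 - 493342)*(186996 + 62298) = -348096*249294 = -86778244224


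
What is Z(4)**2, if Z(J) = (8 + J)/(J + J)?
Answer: 9/4 ≈ 2.2500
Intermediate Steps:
Z(J) = (8 + J)/(2*J) (Z(J) = (8 + J)/((2*J)) = (8 + J)*(1/(2*J)) = (8 + J)/(2*J))
Z(4)**2 = ((1/2)*(8 + 4)/4)**2 = ((1/2)*(1/4)*12)**2 = (3/2)**2 = 9/4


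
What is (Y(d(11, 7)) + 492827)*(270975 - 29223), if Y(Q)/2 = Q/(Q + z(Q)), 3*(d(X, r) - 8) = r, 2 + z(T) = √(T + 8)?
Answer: 2740282732572/23 - 3747156*√165/115 ≈ 1.1914e+11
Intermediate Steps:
z(T) = -2 + √(8 + T) (z(T) = -2 + √(T + 8) = -2 + √(8 + T))
d(X, r) = 8 + r/3
Y(Q) = 2*Q/(-2 + Q + √(8 + Q)) (Y(Q) = 2*(Q/(Q + (-2 + √(8 + Q)))) = 2*(Q/(-2 + Q + √(8 + Q))) = 2*Q/(-2 + Q + √(8 + Q)))
(Y(d(11, 7)) + 492827)*(270975 - 29223) = (2*(8 + (⅓)*7)/(-2 + (8 + (⅓)*7) + √(8 + (8 + (⅓)*7))) + 492827)*(270975 - 29223) = (2*(8 + 7/3)/(-2 + (8 + 7/3) + √(8 + (8 + 7/3))) + 492827)*241752 = (2*(31/3)/(-2 + 31/3 + √(8 + 31/3)) + 492827)*241752 = (2*(31/3)/(-2 + 31/3 + √(55/3)) + 492827)*241752 = (2*(31/3)/(-2 + 31/3 + √165/3) + 492827)*241752 = (2*(31/3)/(25/3 + √165/3) + 492827)*241752 = (62/(3*(25/3 + √165/3)) + 492827)*241752 = (492827 + 62/(3*(25/3 + √165/3)))*241752 = 119141912904 + 4996208/(25/3 + √165/3)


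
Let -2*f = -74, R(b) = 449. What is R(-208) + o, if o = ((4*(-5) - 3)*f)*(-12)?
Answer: 10661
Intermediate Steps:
f = 37 (f = -1/2*(-74) = 37)
o = 10212 (o = ((4*(-5) - 3)*37)*(-12) = ((-20 - 3)*37)*(-12) = -23*37*(-12) = -851*(-12) = 10212)
R(-208) + o = 449 + 10212 = 10661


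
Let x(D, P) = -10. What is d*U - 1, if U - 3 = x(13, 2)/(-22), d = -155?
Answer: -5901/11 ≈ -536.45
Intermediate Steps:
U = 38/11 (U = 3 - 10/(-22) = 3 - 10*(-1/22) = 3 + 5/11 = 38/11 ≈ 3.4545)
d*U - 1 = -155*38/11 - 1 = -5890/11 - 1 = -5901/11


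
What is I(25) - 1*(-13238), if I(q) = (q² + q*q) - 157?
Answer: 14331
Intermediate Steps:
I(q) = -157 + 2*q² (I(q) = (q² + q²) - 157 = 2*q² - 157 = -157 + 2*q²)
I(25) - 1*(-13238) = (-157 + 2*25²) - 1*(-13238) = (-157 + 2*625) + 13238 = (-157 + 1250) + 13238 = 1093 + 13238 = 14331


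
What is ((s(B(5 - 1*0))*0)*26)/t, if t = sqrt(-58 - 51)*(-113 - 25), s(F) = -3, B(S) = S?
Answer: 0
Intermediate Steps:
t = -138*I*sqrt(109) (t = sqrt(-109)*(-138) = (I*sqrt(109))*(-138) = -138*I*sqrt(109) ≈ -1440.8*I)
((s(B(5 - 1*0))*0)*26)/t = (-3*0*26)/((-138*I*sqrt(109))) = (0*26)*(I*sqrt(109)/15042) = 0*(I*sqrt(109)/15042) = 0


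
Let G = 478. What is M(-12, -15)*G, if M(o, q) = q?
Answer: -7170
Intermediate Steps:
M(-12, -15)*G = -15*478 = -7170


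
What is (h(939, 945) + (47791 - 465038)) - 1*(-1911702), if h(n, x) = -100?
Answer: 1494355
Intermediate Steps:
(h(939, 945) + (47791 - 465038)) - 1*(-1911702) = (-100 + (47791 - 465038)) - 1*(-1911702) = (-100 - 417247) + 1911702 = -417347 + 1911702 = 1494355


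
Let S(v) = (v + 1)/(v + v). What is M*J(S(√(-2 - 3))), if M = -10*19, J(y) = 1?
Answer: -190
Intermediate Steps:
S(v) = (1 + v)/(2*v) (S(v) = (1 + v)/((2*v)) = (1 + v)*(1/(2*v)) = (1 + v)/(2*v))
M = -190
M*J(S(√(-2 - 3))) = -190*1 = -190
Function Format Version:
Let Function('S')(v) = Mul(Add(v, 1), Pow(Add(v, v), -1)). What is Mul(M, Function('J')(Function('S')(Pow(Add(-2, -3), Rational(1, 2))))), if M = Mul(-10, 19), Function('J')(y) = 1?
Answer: -190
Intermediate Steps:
Function('S')(v) = Mul(Rational(1, 2), Pow(v, -1), Add(1, v)) (Function('S')(v) = Mul(Add(1, v), Pow(Mul(2, v), -1)) = Mul(Add(1, v), Mul(Rational(1, 2), Pow(v, -1))) = Mul(Rational(1, 2), Pow(v, -1), Add(1, v)))
M = -190
Mul(M, Function('J')(Function('S')(Pow(Add(-2, -3), Rational(1, 2))))) = Mul(-190, 1) = -190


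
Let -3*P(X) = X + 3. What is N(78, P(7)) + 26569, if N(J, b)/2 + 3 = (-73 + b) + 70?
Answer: 79651/3 ≈ 26550.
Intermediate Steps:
P(X) = -1 - X/3 (P(X) = -(X + 3)/3 = -(3 + X)/3 = -1 - X/3)
N(J, b) = -12 + 2*b (N(J, b) = -6 + 2*((-73 + b) + 70) = -6 + 2*(-3 + b) = -6 + (-6 + 2*b) = -12 + 2*b)
N(78, P(7)) + 26569 = (-12 + 2*(-1 - ⅓*7)) + 26569 = (-12 + 2*(-1 - 7/3)) + 26569 = (-12 + 2*(-10/3)) + 26569 = (-12 - 20/3) + 26569 = -56/3 + 26569 = 79651/3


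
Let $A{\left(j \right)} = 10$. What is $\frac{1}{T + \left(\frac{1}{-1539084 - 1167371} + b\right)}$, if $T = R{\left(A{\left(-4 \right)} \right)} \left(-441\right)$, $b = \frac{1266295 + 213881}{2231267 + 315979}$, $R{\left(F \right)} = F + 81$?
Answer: $- \frac{1149001112155}{46109895960694166} \approx -2.4919 \cdot 10^{-5}$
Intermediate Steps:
$R{\left(F \right)} = 81 + F$
$b = \frac{246696}{424541}$ ($b = \frac{1480176}{2547246} = 1480176 \cdot \frac{1}{2547246} = \frac{246696}{424541} \approx 0.58109$)
$T = -40131$ ($T = \left(81 + 10\right) \left(-441\right) = 91 \left(-441\right) = -40131$)
$\frac{1}{T + \left(\frac{1}{-1539084 - 1167371} + b\right)} = \frac{1}{-40131 + \left(\frac{1}{-1539084 - 1167371} + \frac{246696}{424541}\right)} = \frac{1}{-40131 + \left(\frac{1}{-2706455} + \frac{246696}{424541}\right)} = \frac{1}{-40131 + \left(- \frac{1}{2706455} + \frac{246696}{424541}\right)} = \frac{1}{-40131 + \frac{667671198139}{1149001112155}} = \frac{1}{- \frac{46109895960694166}{1149001112155}} = - \frac{1149001112155}{46109895960694166}$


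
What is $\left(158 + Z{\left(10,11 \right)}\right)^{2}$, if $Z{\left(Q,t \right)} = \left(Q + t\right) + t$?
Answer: $36100$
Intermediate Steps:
$Z{\left(Q,t \right)} = Q + 2 t$
$\left(158 + Z{\left(10,11 \right)}\right)^{2} = \left(158 + \left(10 + 2 \cdot 11\right)\right)^{2} = \left(158 + \left(10 + 22\right)\right)^{2} = \left(158 + 32\right)^{2} = 190^{2} = 36100$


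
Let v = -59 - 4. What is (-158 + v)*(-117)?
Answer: 25857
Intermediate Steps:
v = -63
(-158 + v)*(-117) = (-158 - 63)*(-117) = -221*(-117) = 25857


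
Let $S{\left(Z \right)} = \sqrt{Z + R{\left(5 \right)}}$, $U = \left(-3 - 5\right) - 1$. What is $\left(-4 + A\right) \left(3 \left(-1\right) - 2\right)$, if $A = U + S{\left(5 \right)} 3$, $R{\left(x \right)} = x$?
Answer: $65 - 15 \sqrt{10} \approx 17.566$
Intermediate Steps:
$U = -9$ ($U = -8 - 1 = -9$)
$S{\left(Z \right)} = \sqrt{5 + Z}$ ($S{\left(Z \right)} = \sqrt{Z + 5} = \sqrt{5 + Z}$)
$A = -9 + 3 \sqrt{10}$ ($A = -9 + \sqrt{5 + 5} \cdot 3 = -9 + \sqrt{10} \cdot 3 = -9 + 3 \sqrt{10} \approx 0.48683$)
$\left(-4 + A\right) \left(3 \left(-1\right) - 2\right) = \left(-4 - \left(9 - 3 \sqrt{10}\right)\right) \left(3 \left(-1\right) - 2\right) = \left(-13 + 3 \sqrt{10}\right) \left(-3 - 2\right) = \left(-13 + 3 \sqrt{10}\right) \left(-5\right) = 65 - 15 \sqrt{10}$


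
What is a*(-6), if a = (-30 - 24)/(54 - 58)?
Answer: -81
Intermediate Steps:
a = 27/2 (a = -54/(-4) = -54*(-¼) = 27/2 ≈ 13.500)
a*(-6) = (27/2)*(-6) = -81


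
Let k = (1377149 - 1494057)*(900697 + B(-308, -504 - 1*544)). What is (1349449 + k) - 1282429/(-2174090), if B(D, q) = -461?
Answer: -228808712292379081/2174090 ≈ -1.0524e+11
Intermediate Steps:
k = -105244790288 (k = (1377149 - 1494057)*(900697 - 461) = -116908*900236 = -105244790288)
(1349449 + k) - 1282429/(-2174090) = (1349449 - 105244790288) - 1282429/(-2174090) = -105243440839 - 1282429*(-1/2174090) = -105243440839 + 1282429/2174090 = -228808712292379081/2174090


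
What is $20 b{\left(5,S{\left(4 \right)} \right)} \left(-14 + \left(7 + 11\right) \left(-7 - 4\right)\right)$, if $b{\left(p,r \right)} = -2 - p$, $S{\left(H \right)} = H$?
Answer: $29680$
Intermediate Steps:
$20 b{\left(5,S{\left(4 \right)} \right)} \left(-14 + \left(7 + 11\right) \left(-7 - 4\right)\right) = 20 \left(-2 - 5\right) \left(-14 + \left(7 + 11\right) \left(-7 - 4\right)\right) = 20 \left(-2 - 5\right) \left(-14 + 18 \left(-11\right)\right) = 20 \left(-7\right) \left(-14 - 198\right) = \left(-140\right) \left(-212\right) = 29680$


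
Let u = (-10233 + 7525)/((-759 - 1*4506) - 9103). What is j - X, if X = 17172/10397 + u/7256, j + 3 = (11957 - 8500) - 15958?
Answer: -3388815878154289/270982750144 ≈ -12506.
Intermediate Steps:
u = 677/3592 (u = -2708/((-759 - 4506) - 9103) = -2708/(-5265 - 9103) = -2708/(-14368) = -2708*(-1/14368) = 677/3592 ≈ 0.18847)
j = -12504 (j = -3 + ((11957 - 8500) - 15958) = -3 + (3457 - 15958) = -3 - 12501 = -12504)
X = 447570353713/270982750144 (X = 17172/10397 + (677/3592)/7256 = 17172*(1/10397) + (677/3592)*(1/7256) = 17172/10397 + 677/26063552 = 447570353713/270982750144 ≈ 1.6517)
j - X = -12504 - 1*447570353713/270982750144 = -12504 - 447570353713/270982750144 = -3388815878154289/270982750144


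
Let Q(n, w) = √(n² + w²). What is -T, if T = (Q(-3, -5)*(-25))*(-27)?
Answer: -675*√34 ≈ -3935.9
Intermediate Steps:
T = 675*√34 (T = (√((-3)² + (-5)²)*(-25))*(-27) = (√(9 + 25)*(-25))*(-27) = (√34*(-25))*(-27) = -25*√34*(-27) = 675*√34 ≈ 3935.9)
-T = -675*√34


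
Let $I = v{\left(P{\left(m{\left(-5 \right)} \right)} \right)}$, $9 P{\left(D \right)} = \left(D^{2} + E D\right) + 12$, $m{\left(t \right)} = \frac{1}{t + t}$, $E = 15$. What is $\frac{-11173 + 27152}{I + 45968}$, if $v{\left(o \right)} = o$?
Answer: $\frac{14381100}{41372251} \approx 0.3476$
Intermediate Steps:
$m{\left(t \right)} = \frac{1}{2 t}$
$P{\left(D \right)} = \frac{4}{3} + \frac{D^{2}}{9} + \frac{5 D}{3}$ ($P{\left(D \right)} = \frac{\left(D^{2} + 15 D\right) + 12}{9} = \frac{12 + D^{2} + 15 D}{9} = \frac{4}{3} + \frac{D^{2}}{9} + \frac{5 D}{3}$)
$I = \frac{1051}{900}$ ($I = \frac{4}{3} + \frac{\left(\frac{1}{2 \left(-5\right)}\right)^{2}}{9} + \frac{5 \frac{1}{2 \left(-5\right)}}{3} = \frac{4}{3} + \frac{\left(\frac{1}{2} \left(- \frac{1}{5}\right)\right)^{2}}{9} + \frac{5 \cdot \frac{1}{2} \left(- \frac{1}{5}\right)}{3} = \frac{4}{3} + \frac{\left(- \frac{1}{10}\right)^{2}}{9} + \frac{5}{3} \left(- \frac{1}{10}\right) = \frac{4}{3} + \frac{1}{9} \cdot \frac{1}{100} - \frac{1}{6} = \frac{4}{3} + \frac{1}{900} - \frac{1}{6} = \frac{1051}{900} \approx 1.1678$)
$\frac{-11173 + 27152}{I + 45968} = \frac{-11173 + 27152}{\frac{1051}{900} + 45968} = \frac{15979}{\frac{41372251}{900}} = 15979 \cdot \frac{900}{41372251} = \frac{14381100}{41372251}$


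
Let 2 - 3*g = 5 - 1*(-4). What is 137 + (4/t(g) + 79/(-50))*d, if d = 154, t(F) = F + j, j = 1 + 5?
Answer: 1542/25 ≈ 61.680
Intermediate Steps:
j = 6
g = -7/3 (g = 2/3 - (5 - 1*(-4))/3 = 2/3 - (5 + 4)/3 = 2/3 - 1/3*9 = 2/3 - 3 = -7/3 ≈ -2.3333)
t(F) = 6 + F (t(F) = F + 6 = 6 + F)
137 + (4/t(g) + 79/(-50))*d = 137 + (4/(6 - 7/3) + 79/(-50))*154 = 137 + (4/(11/3) + 79*(-1/50))*154 = 137 + (4*(3/11) - 79/50)*154 = 137 + (12/11 - 79/50)*154 = 137 - 269/550*154 = 137 - 1883/25 = 1542/25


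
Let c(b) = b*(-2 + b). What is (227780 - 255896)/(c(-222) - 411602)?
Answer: 14058/180937 ≈ 0.077696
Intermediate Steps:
(227780 - 255896)/(c(-222) - 411602) = (227780 - 255896)/(-222*(-2 - 222) - 411602) = -28116/(-222*(-224) - 411602) = -28116/(49728 - 411602) = -28116/(-361874) = -28116*(-1/361874) = 14058/180937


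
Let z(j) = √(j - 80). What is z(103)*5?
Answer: 5*√23 ≈ 23.979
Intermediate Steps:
z(j) = √(-80 + j)
z(103)*5 = √(-80 + 103)*5 = √23*5 = 5*√23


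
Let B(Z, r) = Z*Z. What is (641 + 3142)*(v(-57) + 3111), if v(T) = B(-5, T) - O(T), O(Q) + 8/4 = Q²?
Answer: -419913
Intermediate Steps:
B(Z, r) = Z²
O(Q) = -2 + Q²
v(T) = 27 - T² (v(T) = (-5)² - (-2 + T²) = 25 + (2 - T²) = 27 - T²)
(641 + 3142)*(v(-57) + 3111) = (641 + 3142)*((27 - 1*(-57)²) + 3111) = 3783*((27 - 1*3249) + 3111) = 3783*((27 - 3249) + 3111) = 3783*(-3222 + 3111) = 3783*(-111) = -419913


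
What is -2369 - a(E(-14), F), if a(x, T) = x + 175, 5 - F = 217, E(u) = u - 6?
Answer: -2524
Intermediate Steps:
E(u) = -6 + u
F = -212 (F = 5 - 1*217 = 5 - 217 = -212)
a(x, T) = 175 + x
-2369 - a(E(-14), F) = -2369 - (175 + (-6 - 14)) = -2369 - (175 - 20) = -2369 - 1*155 = -2369 - 155 = -2524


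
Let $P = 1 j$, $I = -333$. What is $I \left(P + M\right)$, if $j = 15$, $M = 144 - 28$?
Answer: $-43623$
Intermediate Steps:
$M = 116$ ($M = 144 - 28 = 116$)
$P = 15$ ($P = 1 \cdot 15 = 15$)
$I \left(P + M\right) = - 333 \left(15 + 116\right) = \left(-333\right) 131 = -43623$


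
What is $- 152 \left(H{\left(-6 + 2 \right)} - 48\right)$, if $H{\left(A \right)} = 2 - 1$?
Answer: $7144$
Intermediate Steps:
$H{\left(A \right)} = 1$
$- 152 \left(H{\left(-6 + 2 \right)} - 48\right) = - 152 \left(1 - 48\right) = \left(-152\right) \left(-47\right) = 7144$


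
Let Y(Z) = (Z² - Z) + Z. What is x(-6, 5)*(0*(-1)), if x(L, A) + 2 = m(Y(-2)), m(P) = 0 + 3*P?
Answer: 0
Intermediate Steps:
Y(Z) = Z²
m(P) = 3*P
x(L, A) = 10 (x(L, A) = -2 + 3*(-2)² = -2 + 3*4 = -2 + 12 = 10)
x(-6, 5)*(0*(-1)) = 10*(0*(-1)) = 10*0 = 0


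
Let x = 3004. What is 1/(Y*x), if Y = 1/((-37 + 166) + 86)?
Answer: 215/3004 ≈ 0.071571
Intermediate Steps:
Y = 1/215 (Y = 1/(129 + 86) = 1/215 ≈ 0.0046512)
1/(Y*x) = 1/((1/215)*3004) = 1/(3004/215) = 215/3004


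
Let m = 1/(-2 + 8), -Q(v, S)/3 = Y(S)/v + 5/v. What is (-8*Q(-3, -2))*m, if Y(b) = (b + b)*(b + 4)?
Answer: 4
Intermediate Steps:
Y(b) = 2*b*(4 + b) (Y(b) = (2*b)*(4 + b) = 2*b*(4 + b))
Q(v, S) = -15/v - 6*S*(4 + S)/v (Q(v, S) = -3*((2*S*(4 + S))/v + 5/v) = -3*(2*S*(4 + S)/v + 5/v) = -3*(5/v + 2*S*(4 + S)/v) = -15/v - 6*S*(4 + S)/v)
m = ⅙ (m = 1/6 = ⅙ ≈ 0.16667)
(-8*Q(-3, -2))*m = -24*(-5 - 2*(-2)*(4 - 2))/(-3)*(⅙) = -24*(-1)*(-5 - 2*(-2)*2)/3*(⅙) = -24*(-1)*(-5 + 8)/3*(⅙) = -24*(-1)*3/3*(⅙) = -8*(-3)*(⅙) = 24*(⅙) = 4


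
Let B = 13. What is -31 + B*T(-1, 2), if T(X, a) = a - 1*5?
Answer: -70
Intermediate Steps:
T(X, a) = -5 + a (T(X, a) = a - 5 = -5 + a)
-31 + B*T(-1, 2) = -31 + 13*(-5 + 2) = -31 + 13*(-3) = -31 - 39 = -70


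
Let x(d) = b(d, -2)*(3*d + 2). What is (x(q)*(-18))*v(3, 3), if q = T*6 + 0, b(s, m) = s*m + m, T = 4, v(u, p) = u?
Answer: 199800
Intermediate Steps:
b(s, m) = m + m*s (b(s, m) = m*s + m = m + m*s)
q = 24 (q = 4*6 + 0 = 24 + 0 = 24)
x(d) = (-2 - 2*d)*(2 + 3*d) (x(d) = (-2*(1 + d))*(3*d + 2) = (-2 - 2*d)*(2 + 3*d))
(x(q)*(-18))*v(3, 3) = ((2*(-1 - 1*24)*(2 + 3*24))*(-18))*3 = ((2*(-1 - 24)*(2 + 72))*(-18))*3 = ((2*(-25)*74)*(-18))*3 = -3700*(-18)*3 = 66600*3 = 199800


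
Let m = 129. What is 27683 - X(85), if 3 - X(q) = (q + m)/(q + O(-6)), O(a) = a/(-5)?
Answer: 11931150/431 ≈ 27682.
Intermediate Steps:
O(a) = -a/5 (O(a) = a*(-⅕) = -a/5)
X(q) = 3 - (129 + q)/(6/5 + q) (X(q) = 3 - (q + 129)/(q - ⅕*(-6)) = 3 - (129 + q)/(q + 6/5) = 3 - (129 + q)/(6/5 + q))
27683 - X(85) = 27683 - (-627 + 10*85)/(6 + 5*85) = 27683 - (-627 + 850)/(6 + 425) = 27683 - 223/431 = 11931150/431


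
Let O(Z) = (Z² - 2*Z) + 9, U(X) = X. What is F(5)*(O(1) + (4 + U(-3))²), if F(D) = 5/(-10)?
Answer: -9/2 ≈ -4.5000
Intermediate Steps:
F(D) = -½ (F(D) = 5*(-⅒) = -½)
O(Z) = 9 + Z² - 2*Z
F(5)*(O(1) + (4 + U(-3))²) = -((9 + 1² - 2*1) + (4 - 3)²)/2 = -((9 + 1 - 2) + 1²)/2 = -(8 + 1)/2 = -½*9 = -9/2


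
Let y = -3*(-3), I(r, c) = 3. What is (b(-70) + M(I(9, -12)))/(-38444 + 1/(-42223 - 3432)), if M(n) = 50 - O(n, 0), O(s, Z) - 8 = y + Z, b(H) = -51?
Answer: 91310/195017869 ≈ 0.00046821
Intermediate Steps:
y = 9
O(s, Z) = 17 + Z (O(s, Z) = 8 + (9 + Z) = 17 + Z)
M(n) = 33 (M(n) = 50 - (17 + 0) = 50 - 1*17 = 50 - 17 = 33)
(b(-70) + M(I(9, -12)))/(-38444 + 1/(-42223 - 3432)) = (-51 + 33)/(-38444 + 1/(-42223 - 3432)) = -18/(-38444 + 1/(-45655)) = -18/(-38444 - 1/45655) = -18/(-1755160821/45655) = -18*(-45655/1755160821) = 91310/195017869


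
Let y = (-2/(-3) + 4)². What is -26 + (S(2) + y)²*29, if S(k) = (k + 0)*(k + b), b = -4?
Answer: 740294/81 ≈ 9139.4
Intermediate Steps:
y = 196/9 (y = (-2*(-⅓) + 4)² = (⅔ + 4)² = (14/3)² = 196/9 ≈ 21.778)
S(k) = k*(-4 + k) (S(k) = (k + 0)*(k - 4) = k*(-4 + k))
-26 + (S(2) + y)²*29 = -26 + (2*(-4 + 2) + 196/9)²*29 = -26 + (2*(-2) + 196/9)²*29 = -26 + (-4 + 196/9)²*29 = -26 + (160/9)²*29 = -26 + (25600/81)*29 = -26 + 742400/81 = 740294/81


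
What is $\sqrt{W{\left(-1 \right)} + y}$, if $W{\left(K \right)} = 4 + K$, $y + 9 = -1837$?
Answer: $i \sqrt{1843} \approx 42.93 i$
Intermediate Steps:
$y = -1846$ ($y = -9 - 1837 = -1846$)
$\sqrt{W{\left(-1 \right)} + y} = \sqrt{\left(4 - 1\right) - 1846} = \sqrt{3 - 1846} = \sqrt{-1843} = i \sqrt{1843}$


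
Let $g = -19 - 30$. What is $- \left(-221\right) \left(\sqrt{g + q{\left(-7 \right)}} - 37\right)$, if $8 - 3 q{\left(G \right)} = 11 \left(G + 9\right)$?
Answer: $-8177 + \frac{221 i \sqrt{483}}{3} \approx -8177.0 + 1619.0 i$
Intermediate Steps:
$g = -49$ ($g = -19 - 30 = -49$)
$q{\left(G \right)} = - \frac{91}{3} - \frac{11 G}{3}$ ($q{\left(G \right)} = \frac{8}{3} - \frac{11 \left(G + 9\right)}{3} = \frac{8}{3} - \frac{11 \left(9 + G\right)}{3} = \frac{8}{3} - \frac{99 + 11 G}{3} = \frac{8}{3} - \left(33 + \frac{11 G}{3}\right) = - \frac{91}{3} - \frac{11 G}{3}$)
$- \left(-221\right) \left(\sqrt{g + q{\left(-7 \right)}} - 37\right) = - \left(-221\right) \left(\sqrt{-49 - \frac{14}{3}} - 37\right) = - \left(-221\right) \left(\sqrt{- \frac{161}{3}} - 37\right) = - \left(-221\right) \left(\frac{i \sqrt{483}}{3} - 37\right) = - \left(-221\right) \left(-37 + \frac{i \sqrt{483}}{3}\right) = - (8177 - \frac{221 i \sqrt{483}}{3}) = -8177 + \frac{221 i \sqrt{483}}{3}$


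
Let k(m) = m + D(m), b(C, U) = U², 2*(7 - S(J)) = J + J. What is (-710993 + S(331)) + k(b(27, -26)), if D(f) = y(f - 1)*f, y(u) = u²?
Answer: 307291859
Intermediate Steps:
S(J) = 7 - J (S(J) = 7 - (J + J)/2 = 7 - J)
D(f) = f*(-1 + f)² (D(f) = (f - 1)²*f = (-1 + f)²*f = f*(-1 + f)²)
k(m) = m + m*(-1 + m)²
(-710993 + S(331)) + k(b(27, -26)) = (-710993 + (7 - 1*331)) + (-26)²*(1 + (-1 + (-26)²)²) = (-710993 + (7 - 331)) + 676*(1 + (-1 + 676)²) = (-710993 - 324) + 676*(1 + 675²) = -711317 + 676*(1 + 455625) = -711317 + 676*455626 = -711317 + 308003176 = 307291859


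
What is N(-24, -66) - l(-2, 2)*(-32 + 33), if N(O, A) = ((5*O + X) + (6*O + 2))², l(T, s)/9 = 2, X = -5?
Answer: 71271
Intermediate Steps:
l(T, s) = 18 (l(T, s) = 9*2 = 18)
N(O, A) = (-3 + 11*O)² (N(O, A) = ((5*O - 5) + (6*O + 2))² = ((-5 + 5*O) + (2 + 6*O))² = (-3 + 11*O)²)
N(-24, -66) - l(-2, 2)*(-32 + 33) = (-3 + 11*(-24))² - 18*(-32 + 33) = (-3 - 264)² - 18 = (-267)² - 1*18 = 71289 - 18 = 71271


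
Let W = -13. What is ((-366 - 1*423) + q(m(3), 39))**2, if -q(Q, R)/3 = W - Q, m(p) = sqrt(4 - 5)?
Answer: 562491 - 4500*I ≈ 5.6249e+5 - 4500.0*I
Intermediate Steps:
m(p) = I (m(p) = sqrt(-1) = I)
q(Q, R) = 39 + 3*Q (q(Q, R) = -3*(-13 - Q) = 39 + 3*Q)
((-366 - 1*423) + q(m(3), 39))**2 = ((-366 - 1*423) + (39 + 3*I))**2 = ((-366 - 423) + (39 + 3*I))**2 = (-789 + (39 + 3*I))**2 = (-750 + 3*I)**2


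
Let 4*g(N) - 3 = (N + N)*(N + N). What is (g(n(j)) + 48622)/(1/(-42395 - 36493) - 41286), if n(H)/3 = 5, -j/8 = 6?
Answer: -3853501302/3256969969 ≈ -1.1832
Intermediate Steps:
j = -48 (j = -8*6 = -48)
n(H) = 15 (n(H) = 3*5 = 15)
g(N) = ¾ + N² (g(N) = ¾ + ((N + N)*(N + N))/4 = ¾ + ((2*N)*(2*N))/4 = ¾ + (4*N²)/4 = ¾ + N²)
(g(n(j)) + 48622)/(1/(-42395 - 36493) - 41286) = ((¾ + 15²) + 48622)/(1/(-42395 - 36493) - 41286) = ((¾ + 225) + 48622)/(1/(-78888) - 41286) = (903/4 + 48622)/(-1/78888 - 41286) = 195391/(4*(-3256969969/78888)) = (195391/4)*(-78888/3256969969) = -3853501302/3256969969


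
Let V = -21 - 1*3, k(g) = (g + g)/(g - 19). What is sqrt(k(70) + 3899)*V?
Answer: -56*sqrt(207111)/17 ≈ -1499.1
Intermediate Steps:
k(g) = 2*g/(-19 + g) (k(g) = (2*g)/(-19 + g) = 2*g/(-19 + g))
V = -24 (V = -21 - 3 = -24)
sqrt(k(70) + 3899)*V = sqrt(2*70/(-19 + 70) + 3899)*(-24) = sqrt(2*70/51 + 3899)*(-24) = sqrt(2*70*(1/51) + 3899)*(-24) = sqrt(140/51 + 3899)*(-24) = sqrt(198989/51)*(-24) = (7*sqrt(207111)/51)*(-24) = -56*sqrt(207111)/17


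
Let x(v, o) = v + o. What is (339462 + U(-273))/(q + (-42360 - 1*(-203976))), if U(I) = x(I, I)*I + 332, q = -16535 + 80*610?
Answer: 488852/193881 ≈ 2.5214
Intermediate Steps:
x(v, o) = o + v
q = 32265 (q = -16535 + 48800 = 32265)
U(I) = 332 + 2*I² (U(I) = (I + I)*I + 332 = (2*I)*I + 332 = 2*I² + 332 = 332 + 2*I²)
(339462 + U(-273))/(q + (-42360 - 1*(-203976))) = (339462 + (332 + 2*(-273)²))/(32265 + (-42360 - 1*(-203976))) = (339462 + (332 + 2*74529))/(32265 + (-42360 + 203976)) = (339462 + (332 + 149058))/(32265 + 161616) = (339462 + 149390)/193881 = 488852*(1/193881) = 488852/193881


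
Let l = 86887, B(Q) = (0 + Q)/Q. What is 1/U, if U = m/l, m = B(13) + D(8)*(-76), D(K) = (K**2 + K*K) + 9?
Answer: -86887/10411 ≈ -8.3457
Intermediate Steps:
B(Q) = 1 (B(Q) = Q/Q = 1)
D(K) = 9 + 2*K**2 (D(K) = (K**2 + K**2) + 9 = 2*K**2 + 9 = 9 + 2*K**2)
m = -10411 (m = 1 + (9 + 2*8**2)*(-76) = 1 + (9 + 2*64)*(-76) = 1 + (9 + 128)*(-76) = 1 + 137*(-76) = 1 - 10412 = -10411)
U = -10411/86887 ≈ -0.11982
1/U = 1/(-10411/86887) = -86887/10411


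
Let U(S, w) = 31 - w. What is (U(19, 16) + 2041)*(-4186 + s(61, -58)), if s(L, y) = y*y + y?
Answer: -1809280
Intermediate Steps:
s(L, y) = y + y**2 (s(L, y) = y**2 + y = y + y**2)
(U(19, 16) + 2041)*(-4186 + s(61, -58)) = ((31 - 1*16) + 2041)*(-4186 - 58*(1 - 58)) = ((31 - 16) + 2041)*(-4186 - 58*(-57)) = (15 + 2041)*(-4186 + 3306) = 2056*(-880) = -1809280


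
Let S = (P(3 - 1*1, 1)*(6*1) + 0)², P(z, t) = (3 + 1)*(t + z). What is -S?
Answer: -5184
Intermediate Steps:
P(z, t) = 4*t + 4*z (P(z, t) = 4*(t + z) = 4*t + 4*z)
S = 5184 (S = ((4*1 + 4*(3 - 1*1))*(6*1) + 0)² = ((4 + 4*(3 - 1))*6 + 0)² = ((4 + 4*2)*6 + 0)² = ((4 + 8)*6 + 0)² = (12*6 + 0)² = (72 + 0)² = 72² = 5184)
-S = -1*5184 = -5184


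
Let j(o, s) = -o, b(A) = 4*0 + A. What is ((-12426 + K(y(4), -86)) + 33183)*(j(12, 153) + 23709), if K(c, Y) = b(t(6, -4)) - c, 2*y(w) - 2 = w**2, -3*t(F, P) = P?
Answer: 491696952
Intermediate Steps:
t(F, P) = -P/3
b(A) = A (b(A) = 0 + A = A)
y(w) = 1 + w**2/2
K(c, Y) = 4/3 - c (K(c, Y) = -1/3*(-4) - c = 4/3 - c)
((-12426 + K(y(4), -86)) + 33183)*(j(12, 153) + 23709) = ((-12426 + (4/3 - (1 + (1/2)*4**2))) + 33183)*(-1*12 + 23709) = ((-12426 + (4/3 - (1 + (1/2)*16))) + 33183)*(-12 + 23709) = ((-12426 + (4/3 - (1 + 8))) + 33183)*23697 = ((-12426 + (4/3 - 1*9)) + 33183)*23697 = ((-12426 + (4/3 - 9)) + 33183)*23697 = ((-12426 - 23/3) + 33183)*23697 = (-37301/3 + 33183)*23697 = (62248/3)*23697 = 491696952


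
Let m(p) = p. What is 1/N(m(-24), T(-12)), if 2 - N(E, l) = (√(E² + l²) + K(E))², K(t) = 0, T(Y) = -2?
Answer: -1/578 ≈ -0.0017301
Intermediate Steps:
N(E, l) = 2 - E² - l² (N(E, l) = 2 - (√(E² + l²) + 0)² = 2 - (√(E² + l²))² = 2 - (E² + l²) = 2 + (-E² - l²) = 2 - E² - l²)
1/N(m(-24), T(-12)) = 1/(2 - 1*(-24)² - 1*(-2)²) = 1/(2 - 1*576 - 1*4) = 1/(2 - 576 - 4) = 1/(-578) = -1/578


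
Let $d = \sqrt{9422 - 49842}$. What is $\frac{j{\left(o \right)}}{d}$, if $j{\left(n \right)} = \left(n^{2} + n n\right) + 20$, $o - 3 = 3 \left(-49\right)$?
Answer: $- \frac{20746 i \sqrt{10105}}{10105} \approx - 206.38 i$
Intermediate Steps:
$o = -144$ ($o = 3 + 3 \left(-49\right) = 3 - 147 = -144$)
$j{\left(n \right)} = 20 + 2 n^{2}$ ($j{\left(n \right)} = \left(n^{2} + n^{2}\right) + 20 = 2 n^{2} + 20 = 20 + 2 n^{2}$)
$d = 2 i \sqrt{10105}$ ($d = \sqrt{-40420} = 2 i \sqrt{10105} \approx 201.05 i$)
$\frac{j{\left(o \right)}}{d} = \frac{20 + 2 \left(-144\right)^{2}}{2 i \sqrt{10105}} = \left(20 + 2 \cdot 20736\right) \left(- \frac{i \sqrt{10105}}{20210}\right) = \left(20 + 41472\right) \left(- \frac{i \sqrt{10105}}{20210}\right) = 41492 \left(- \frac{i \sqrt{10105}}{20210}\right) = - \frac{20746 i \sqrt{10105}}{10105}$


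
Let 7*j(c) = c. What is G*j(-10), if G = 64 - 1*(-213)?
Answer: -2770/7 ≈ -395.71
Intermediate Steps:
j(c) = c/7
G = 277 (G = 64 + 213 = 277)
G*j(-10) = 277*((1/7)*(-10)) = 277*(-10/7) = -2770/7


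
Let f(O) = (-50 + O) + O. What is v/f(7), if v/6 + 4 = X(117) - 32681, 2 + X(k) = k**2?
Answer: 9499/3 ≈ 3166.3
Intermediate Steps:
f(O) = -50 + 2*O
X(k) = -2 + k**2
v = -113988 (v = -24 + 6*((-2 + 117**2) - 32681) = -24 + 6*((-2 + 13689) - 32681) = -24 + 6*(13687 - 32681) = -24 + 6*(-18994) = -24 - 113964 = -113988)
v/f(7) = -113988/(-50 + 2*7) = -113988/(-50 + 14) = -113988/(-36) = -113988*(-1/36) = 9499/3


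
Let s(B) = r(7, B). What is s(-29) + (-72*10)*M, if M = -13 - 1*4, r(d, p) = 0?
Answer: 12240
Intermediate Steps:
s(B) = 0
M = -17 (M = -13 - 4 = -17)
s(-29) + (-72*10)*M = 0 - 72*10*(-17) = 0 - 720*(-17) = 0 + 12240 = 12240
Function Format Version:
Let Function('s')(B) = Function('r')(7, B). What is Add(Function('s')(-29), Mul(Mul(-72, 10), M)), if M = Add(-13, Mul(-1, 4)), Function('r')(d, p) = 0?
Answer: 12240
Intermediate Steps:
Function('s')(B) = 0
M = -17 (M = Add(-13, -4) = -17)
Add(Function('s')(-29), Mul(Mul(-72, 10), M)) = Add(0, Mul(Mul(-72, 10), -17)) = Add(0, Mul(-720, -17)) = Add(0, 12240) = 12240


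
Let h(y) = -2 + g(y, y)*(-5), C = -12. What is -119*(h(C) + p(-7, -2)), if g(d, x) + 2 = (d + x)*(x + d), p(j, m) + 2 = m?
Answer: 342244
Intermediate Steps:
p(j, m) = -2 + m
g(d, x) = -2 + (d + x)² (g(d, x) = -2 + (d + x)*(x + d) = -2 + (d + x)*(d + x) = -2 + (d + x)²)
h(y) = 8 - 20*y² (h(y) = -2 + (-2 + (y + y)²)*(-5) = -2 + (-2 + (2*y)²)*(-5) = -2 + (-2 + 4*y²)*(-5) = -2 + (10 - 20*y²) = 8 - 20*y²)
-119*(h(C) + p(-7, -2)) = -119*((8 - 20*(-12)²) + (-2 - 2)) = -119*((8 - 20*144) - 4) = -119*((8 - 2880) - 4) = -119*(-2872 - 4) = -119*(-2876) = 342244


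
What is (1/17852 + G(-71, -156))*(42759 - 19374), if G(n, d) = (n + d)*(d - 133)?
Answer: 27387220142445/17852 ≈ 1.5341e+9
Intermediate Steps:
G(n, d) = (-133 + d)*(d + n) (G(n, d) = (d + n)*(-133 + d) = (-133 + d)*(d + n))
(1/17852 + G(-71, -156))*(42759 - 19374) = (1/17852 + ((-156)**2 - 133*(-156) - 133*(-71) - 156*(-71)))*(42759 - 19374) = (1/17852 + (24336 + 20748 + 9443 + 11076))*23385 = (1/17852 + 65603)*23385 = (1171144757/17852)*23385 = 27387220142445/17852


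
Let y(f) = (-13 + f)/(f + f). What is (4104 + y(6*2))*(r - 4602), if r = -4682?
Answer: -228606895/6 ≈ -3.8101e+7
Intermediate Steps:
y(f) = (-13 + f)/(2*f) (y(f) = (-13 + f)/((2*f)) = (-13 + f)*(1/(2*f)) = (-13 + f)/(2*f))
(4104 + y(6*2))*(r - 4602) = (4104 + (-13 + 6*2)/(2*((6*2))))*(-4682 - 4602) = (4104 + (½)*(-13 + 12)/12)*(-9284) = (4104 + (½)*(1/12)*(-1))*(-9284) = (4104 - 1/24)*(-9284) = (98495/24)*(-9284) = -228606895/6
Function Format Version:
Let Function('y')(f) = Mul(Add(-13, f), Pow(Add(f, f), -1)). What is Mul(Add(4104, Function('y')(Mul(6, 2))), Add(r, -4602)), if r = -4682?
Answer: Rational(-228606895, 6) ≈ -3.8101e+7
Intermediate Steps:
Function('y')(f) = Mul(Rational(1, 2), Pow(f, -1), Add(-13, f)) (Function('y')(f) = Mul(Add(-13, f), Pow(Mul(2, f), -1)) = Mul(Add(-13, f), Mul(Rational(1, 2), Pow(f, -1))) = Mul(Rational(1, 2), Pow(f, -1), Add(-13, f)))
Mul(Add(4104, Function('y')(Mul(6, 2))), Add(r, -4602)) = Mul(Add(4104, Mul(Rational(1, 2), Pow(Mul(6, 2), -1), Add(-13, Mul(6, 2)))), Add(-4682, -4602)) = Mul(Add(4104, Mul(Rational(1, 2), Pow(12, -1), Add(-13, 12))), -9284) = Mul(Add(4104, Mul(Rational(1, 2), Rational(1, 12), -1)), -9284) = Mul(Add(4104, Rational(-1, 24)), -9284) = Mul(Rational(98495, 24), -9284) = Rational(-228606895, 6)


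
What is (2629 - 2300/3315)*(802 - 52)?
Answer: 435641750/221 ≈ 1.9712e+6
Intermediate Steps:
(2629 - 2300/3315)*(802 - 52) = (2629 - 2300*1/3315)*750 = (2629 - 460/663)*750 = (1742567/663)*750 = 435641750/221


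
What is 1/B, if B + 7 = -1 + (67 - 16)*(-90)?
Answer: -1/4598 ≈ -0.00021749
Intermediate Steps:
B = -4598 (B = -7 + (-1 + (67 - 16)*(-90)) = -7 + (-1 + 51*(-90)) = -7 + (-1 - 4590) = -7 - 4591 = -4598)
1/B = 1/(-4598) = -1/4598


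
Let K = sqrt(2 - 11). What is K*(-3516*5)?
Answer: -52740*I ≈ -52740.0*I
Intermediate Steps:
K = 3*I (K = sqrt(-9) = 3*I ≈ 3.0*I)
K*(-3516*5) = (3*I)*(-3516*5) = (3*I)*(-17580) = -52740*I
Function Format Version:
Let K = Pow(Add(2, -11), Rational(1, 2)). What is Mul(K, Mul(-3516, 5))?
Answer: Mul(-52740, I) ≈ Mul(-52740., I)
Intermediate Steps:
K = Mul(3, I) (K = Pow(-9, Rational(1, 2)) = Mul(3, I) ≈ Mul(3.0000, I))
Mul(K, Mul(-3516, 5)) = Mul(Mul(3, I), Mul(-3516, 5)) = Mul(Mul(3, I), -17580) = Mul(-52740, I)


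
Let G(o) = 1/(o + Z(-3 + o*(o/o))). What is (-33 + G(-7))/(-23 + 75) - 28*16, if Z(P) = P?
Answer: -198297/442 ≈ -448.64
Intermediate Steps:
G(o) = 1/(-3 + 2*o) (G(o) = 1/(o + (-3 + o*(o/o))) = 1/(o + (-3 + o*1)) = 1/(o + (-3 + o)) = 1/(-3 + 2*o))
(-33 + G(-7))/(-23 + 75) - 28*16 = (-33 + 1/(-3 + 2*(-7)))/(-23 + 75) - 28*16 = (-33 + 1/(-3 - 14))/52 - 448 = (-33 + 1/(-17))*(1/52) - 448 = (-33 - 1/17)*(1/52) - 448 = -562/17*1/52 - 448 = -281/442 - 448 = -198297/442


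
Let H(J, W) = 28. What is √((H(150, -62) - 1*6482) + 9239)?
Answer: √2785 ≈ 52.773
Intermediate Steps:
√((H(150, -62) - 1*6482) + 9239) = √((28 - 1*6482) + 9239) = √((28 - 6482) + 9239) = √(-6454 + 9239) = √2785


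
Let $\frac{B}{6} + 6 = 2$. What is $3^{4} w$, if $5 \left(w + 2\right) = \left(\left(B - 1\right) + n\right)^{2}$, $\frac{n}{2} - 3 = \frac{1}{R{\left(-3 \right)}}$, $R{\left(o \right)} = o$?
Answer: $\frac{30519}{5} \approx 6103.8$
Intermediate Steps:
$B = -24$ ($B = -36 + 6 \cdot 2 = -36 + 12 = -24$)
$n = \frac{16}{3}$ ($n = 6 + \frac{2}{-3} = 6 + 2 \left(- \frac{1}{3}\right) = 6 - \frac{2}{3} = \frac{16}{3} \approx 5.3333$)
$w = \frac{3391}{45}$ ($w = -2 + \frac{\left(\left(-24 - 1\right) + \frac{16}{3}\right)^{2}}{5} = -2 + \frac{\left(-25 + \frac{16}{3}\right)^{2}}{5} = -2 + \frac{\left(- \frac{59}{3}\right)^{2}}{5} = -2 + \frac{1}{5} \cdot \frac{3481}{9} = -2 + \frac{3481}{45} = \frac{3391}{45} \approx 75.356$)
$3^{4} w = 3^{4} \cdot \frac{3391}{45} = 81 \cdot \frac{3391}{45} = \frac{30519}{5}$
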